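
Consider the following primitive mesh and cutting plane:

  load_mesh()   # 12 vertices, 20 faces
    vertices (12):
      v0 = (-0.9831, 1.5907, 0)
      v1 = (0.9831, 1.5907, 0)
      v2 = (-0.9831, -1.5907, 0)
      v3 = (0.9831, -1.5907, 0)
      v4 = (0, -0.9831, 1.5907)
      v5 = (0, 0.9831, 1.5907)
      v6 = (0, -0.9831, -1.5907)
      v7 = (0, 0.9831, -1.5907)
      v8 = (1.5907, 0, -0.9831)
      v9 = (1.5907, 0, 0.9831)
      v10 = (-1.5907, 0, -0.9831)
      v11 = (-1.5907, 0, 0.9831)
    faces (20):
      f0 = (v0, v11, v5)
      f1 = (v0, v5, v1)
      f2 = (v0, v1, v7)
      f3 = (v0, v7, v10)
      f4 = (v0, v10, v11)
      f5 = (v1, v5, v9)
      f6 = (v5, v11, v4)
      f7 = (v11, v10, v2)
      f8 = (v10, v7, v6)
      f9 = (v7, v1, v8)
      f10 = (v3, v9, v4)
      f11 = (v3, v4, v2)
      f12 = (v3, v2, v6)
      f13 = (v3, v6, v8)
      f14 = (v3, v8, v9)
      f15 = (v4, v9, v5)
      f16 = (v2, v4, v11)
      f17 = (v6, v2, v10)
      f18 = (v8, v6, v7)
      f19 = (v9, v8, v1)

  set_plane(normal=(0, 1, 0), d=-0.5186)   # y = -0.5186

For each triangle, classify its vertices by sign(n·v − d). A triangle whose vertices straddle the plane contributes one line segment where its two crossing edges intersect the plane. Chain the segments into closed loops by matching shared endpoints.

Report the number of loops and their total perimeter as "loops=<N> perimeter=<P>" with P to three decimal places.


Straddling triangles (10 of 20):
  (v5,v11,v4) [++-] → (-0.751582, -0.5186, 1.30362)–(0, -0.5186, 1.5907)  len=0.8045
  (v11,v10,v2) [++-] → (-1.39261, -0.5186, -0.66259)–(-1.39261, -0.5186, 0.66259)  len=1.3252
  (v10,v7,v6) [++-] → (0, -0.5186, -1.5907)–(-0.751582, -0.5186, -1.30362)  len=0.8045
  (v3,v9,v4) [-+-] → (1.39261, -0.5186, 0.66259)–(0.751582, -0.5186, 1.30362)  len=0.9066
  (v3,v6,v8) [--+] → (0.751582, -0.5186, -1.30362)–(1.39261, -0.5186, -0.66259)  len=0.9066
  (v3,v8,v9) [-++] → (1.39261, -0.5186, -0.66259)–(1.39261, -0.5186, 0.66259)  len=1.3252
  (v4,v9,v5) [-++] → (0.751582, -0.5186, 1.30362)–(0, -0.5186, 1.5907)  len=0.8045
  (v2,v4,v11) [--+] → (-0.751582, -0.5186, 1.30362)–(-1.39261, -0.5186, 0.66259)  len=0.9066
  (v6,v2,v10) [--+] → (-1.39261, -0.5186, -0.66259)–(-0.751582, -0.5186, -1.30362)  len=0.9066
  (v8,v6,v7) [+-+] → (0.751582, -0.5186, -1.30362)–(0, -0.5186, -1.5907)  len=0.8045

Chained into 1 loop(s):
  loop 1: 10 segments, perimeter = 9.4947
Total perimeter = 9.495

loops=1 perimeter=9.495


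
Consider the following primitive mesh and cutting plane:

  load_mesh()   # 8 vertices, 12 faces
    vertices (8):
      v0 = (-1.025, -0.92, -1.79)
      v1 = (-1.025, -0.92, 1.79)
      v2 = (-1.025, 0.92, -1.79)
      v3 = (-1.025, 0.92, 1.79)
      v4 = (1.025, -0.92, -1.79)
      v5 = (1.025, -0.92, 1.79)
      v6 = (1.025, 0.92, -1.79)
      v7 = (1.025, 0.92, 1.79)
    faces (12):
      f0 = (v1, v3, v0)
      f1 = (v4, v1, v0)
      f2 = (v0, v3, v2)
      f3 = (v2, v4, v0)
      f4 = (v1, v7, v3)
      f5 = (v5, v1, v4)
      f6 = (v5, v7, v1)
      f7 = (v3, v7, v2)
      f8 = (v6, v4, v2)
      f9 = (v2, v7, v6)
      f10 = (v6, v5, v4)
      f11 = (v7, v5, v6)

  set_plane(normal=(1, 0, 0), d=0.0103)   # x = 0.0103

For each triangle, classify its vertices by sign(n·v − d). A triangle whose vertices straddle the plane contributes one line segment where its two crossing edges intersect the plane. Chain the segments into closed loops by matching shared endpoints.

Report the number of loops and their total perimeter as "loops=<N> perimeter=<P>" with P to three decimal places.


Straddling triangles (8 of 12):
  (v4,v1,v0) [+--] → (0.0103, -0.92, -0.0179873)–(0.0103, -0.92, -1.79)  len=1.7720
  (v2,v4,v0) [-+-] → (0.0103, -0.00924488, -1.79)–(0.0103, -0.92, -1.79)  len=0.9108
  (v1,v7,v3) [-+-] → (0.0103, 0.00924488, 1.79)–(0.0103, 0.92, 1.79)  len=0.9108
  (v5,v1,v4) [+-+] → (0.0103, -0.92, 1.79)–(0.0103, -0.92, -0.0179873)  len=1.8080
  (v5,v7,v1) [++-] → (0.0103, 0.00924488, 1.79)–(0.0103, -0.92, 1.79)  len=0.9292
  (v3,v7,v2) [-+-] → (0.0103, 0.92, 1.79)–(0.0103, 0.92, 0.0179873)  len=1.7720
  (v6,v4,v2) [++-] → (0.0103, -0.00924488, -1.79)–(0.0103, 0.92, -1.79)  len=0.9292
  (v2,v7,v6) [-++] → (0.0103, 0.92, 0.0179873)–(0.0103, 0.92, -1.79)  len=1.8080

Chained into 1 loop(s):
  loop 1: 8 segments, perimeter = 10.8400
Total perimeter = 10.840

loops=1 perimeter=10.840


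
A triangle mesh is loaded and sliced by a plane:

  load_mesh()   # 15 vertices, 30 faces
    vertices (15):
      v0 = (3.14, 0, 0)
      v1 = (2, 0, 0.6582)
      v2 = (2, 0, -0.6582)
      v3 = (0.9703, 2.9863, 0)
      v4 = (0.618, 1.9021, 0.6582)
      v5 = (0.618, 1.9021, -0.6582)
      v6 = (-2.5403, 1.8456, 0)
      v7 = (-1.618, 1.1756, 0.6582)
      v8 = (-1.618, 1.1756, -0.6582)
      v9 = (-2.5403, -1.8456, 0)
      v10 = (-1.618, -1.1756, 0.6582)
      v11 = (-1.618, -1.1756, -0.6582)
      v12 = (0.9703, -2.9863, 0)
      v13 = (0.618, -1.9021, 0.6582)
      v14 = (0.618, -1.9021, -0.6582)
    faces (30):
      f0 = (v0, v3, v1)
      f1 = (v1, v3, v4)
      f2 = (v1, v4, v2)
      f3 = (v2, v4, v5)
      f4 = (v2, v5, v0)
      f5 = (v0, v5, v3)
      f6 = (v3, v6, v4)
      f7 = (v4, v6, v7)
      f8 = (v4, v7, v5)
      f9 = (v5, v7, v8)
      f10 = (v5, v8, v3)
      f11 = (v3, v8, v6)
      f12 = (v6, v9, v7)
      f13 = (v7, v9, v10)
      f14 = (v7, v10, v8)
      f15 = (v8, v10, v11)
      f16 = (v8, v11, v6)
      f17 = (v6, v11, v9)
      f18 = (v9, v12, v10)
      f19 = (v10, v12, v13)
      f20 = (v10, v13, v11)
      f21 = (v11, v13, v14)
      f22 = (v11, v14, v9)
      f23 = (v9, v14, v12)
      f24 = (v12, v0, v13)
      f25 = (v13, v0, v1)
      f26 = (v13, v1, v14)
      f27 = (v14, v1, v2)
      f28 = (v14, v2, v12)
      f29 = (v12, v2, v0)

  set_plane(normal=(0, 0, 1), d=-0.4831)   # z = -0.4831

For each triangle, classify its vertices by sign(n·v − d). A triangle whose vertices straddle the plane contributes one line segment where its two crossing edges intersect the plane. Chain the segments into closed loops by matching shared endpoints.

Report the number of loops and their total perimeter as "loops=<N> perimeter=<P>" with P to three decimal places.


Straddling triangles (20 of 30):
  (v1,v4,v2) [++-] → (1.81617, 0.253006, -0.4831)–(2, 0, -0.4831)  len=0.3127
  (v2,v4,v5) [-+-] → (1.81617, 0.253006, -0.4831)–(0.618, 1.9021, -0.4831)  len=2.0384
  (v2,v5,v0) [--+] → (1.28892, 1.39609, -0.4831)–(2.30327, 0, -0.4831)  len=1.7257
  (v0,v5,v3) [+-+] → (1.28892, 1.39609, -0.4831)–(0.711722, 2.19053, -0.4831)  len=0.9820
  (v4,v7,v5) [++-] → (0.32058, 1.80547, -0.4831)–(0.618, 1.9021, -0.4831)  len=0.3127
  (v5,v7,v8) [-+-] → (0.32058, 1.80547, -0.4831)–(-1.618, 1.1756, -0.4831)  len=2.0383
  (v5,v8,v3) [--+] → (-0.929438, 1.6573, -0.4831)–(0.711722, 2.19053, -0.4831)  len=1.7256
  (v3,v8,v6) [+-+] → (-0.929438, 1.6573, -0.4831)–(-1.86336, 1.35384, -0.4831)  len=0.9820
  (v7,v10,v8) [++-] → (-1.618, 0.862857, -0.4831)–(-1.618, 1.1756, -0.4831)  len=0.3127
  (v8,v10,v11) [-+-] → (-1.618, 0.862857, -0.4831)–(-1.618, -1.1756, -0.4831)  len=2.0385
  (v8,v11,v6) [--+] → (-1.86336, -0.371875, -0.4831)–(-1.86336, 1.35384, -0.4831)  len=1.7257
  (v6,v11,v9) [+-+] → (-1.86336, -0.371875, -0.4831)–(-1.86336, -1.35384, -0.4831)  len=0.9820
  (v10,v13,v11) [++-] → (-1.32058, -1.27223, -0.4831)–(-1.618, -1.1756, -0.4831)  len=0.3127
  (v11,v13,v14) [-+-] → (-1.32058, -1.27223, -0.4831)–(0.618, -1.9021, -0.4831)  len=2.0383
  (v11,v14,v9) [--+] → (-0.222198, -1.88707, -0.4831)–(-1.86336, -1.35384, -0.4831)  len=1.7256
  (v9,v14,v12) [+-+] → (-0.222198, -1.88707, -0.4831)–(0.711722, -2.19053, -0.4831)  len=0.9820
  (v13,v1,v14) [++-] → (0.801826, -1.64909, -0.4831)–(0.618, -1.9021, -0.4831)  len=0.3127
  (v14,v1,v2) [-+-] → (0.801826, -1.64909, -0.4831)–(2, 0, -0.4831)  len=2.0384
  (v14,v2,v12) [--+] → (1.72607, -0.794441, -0.4831)–(0.711722, -2.19053, -0.4831)  len=1.7257
  (v12,v2,v0) [+-+] → (1.72607, -0.794441, -0.4831)–(2.30327, 0, -0.4831)  len=0.9820

Chained into 2 loop(s):
  loop 1: 10 segments, perimeter = 11.7556
  loop 2: 10 segments, perimeter = 13.5382
Total perimeter = 25.294

loops=2 perimeter=25.294


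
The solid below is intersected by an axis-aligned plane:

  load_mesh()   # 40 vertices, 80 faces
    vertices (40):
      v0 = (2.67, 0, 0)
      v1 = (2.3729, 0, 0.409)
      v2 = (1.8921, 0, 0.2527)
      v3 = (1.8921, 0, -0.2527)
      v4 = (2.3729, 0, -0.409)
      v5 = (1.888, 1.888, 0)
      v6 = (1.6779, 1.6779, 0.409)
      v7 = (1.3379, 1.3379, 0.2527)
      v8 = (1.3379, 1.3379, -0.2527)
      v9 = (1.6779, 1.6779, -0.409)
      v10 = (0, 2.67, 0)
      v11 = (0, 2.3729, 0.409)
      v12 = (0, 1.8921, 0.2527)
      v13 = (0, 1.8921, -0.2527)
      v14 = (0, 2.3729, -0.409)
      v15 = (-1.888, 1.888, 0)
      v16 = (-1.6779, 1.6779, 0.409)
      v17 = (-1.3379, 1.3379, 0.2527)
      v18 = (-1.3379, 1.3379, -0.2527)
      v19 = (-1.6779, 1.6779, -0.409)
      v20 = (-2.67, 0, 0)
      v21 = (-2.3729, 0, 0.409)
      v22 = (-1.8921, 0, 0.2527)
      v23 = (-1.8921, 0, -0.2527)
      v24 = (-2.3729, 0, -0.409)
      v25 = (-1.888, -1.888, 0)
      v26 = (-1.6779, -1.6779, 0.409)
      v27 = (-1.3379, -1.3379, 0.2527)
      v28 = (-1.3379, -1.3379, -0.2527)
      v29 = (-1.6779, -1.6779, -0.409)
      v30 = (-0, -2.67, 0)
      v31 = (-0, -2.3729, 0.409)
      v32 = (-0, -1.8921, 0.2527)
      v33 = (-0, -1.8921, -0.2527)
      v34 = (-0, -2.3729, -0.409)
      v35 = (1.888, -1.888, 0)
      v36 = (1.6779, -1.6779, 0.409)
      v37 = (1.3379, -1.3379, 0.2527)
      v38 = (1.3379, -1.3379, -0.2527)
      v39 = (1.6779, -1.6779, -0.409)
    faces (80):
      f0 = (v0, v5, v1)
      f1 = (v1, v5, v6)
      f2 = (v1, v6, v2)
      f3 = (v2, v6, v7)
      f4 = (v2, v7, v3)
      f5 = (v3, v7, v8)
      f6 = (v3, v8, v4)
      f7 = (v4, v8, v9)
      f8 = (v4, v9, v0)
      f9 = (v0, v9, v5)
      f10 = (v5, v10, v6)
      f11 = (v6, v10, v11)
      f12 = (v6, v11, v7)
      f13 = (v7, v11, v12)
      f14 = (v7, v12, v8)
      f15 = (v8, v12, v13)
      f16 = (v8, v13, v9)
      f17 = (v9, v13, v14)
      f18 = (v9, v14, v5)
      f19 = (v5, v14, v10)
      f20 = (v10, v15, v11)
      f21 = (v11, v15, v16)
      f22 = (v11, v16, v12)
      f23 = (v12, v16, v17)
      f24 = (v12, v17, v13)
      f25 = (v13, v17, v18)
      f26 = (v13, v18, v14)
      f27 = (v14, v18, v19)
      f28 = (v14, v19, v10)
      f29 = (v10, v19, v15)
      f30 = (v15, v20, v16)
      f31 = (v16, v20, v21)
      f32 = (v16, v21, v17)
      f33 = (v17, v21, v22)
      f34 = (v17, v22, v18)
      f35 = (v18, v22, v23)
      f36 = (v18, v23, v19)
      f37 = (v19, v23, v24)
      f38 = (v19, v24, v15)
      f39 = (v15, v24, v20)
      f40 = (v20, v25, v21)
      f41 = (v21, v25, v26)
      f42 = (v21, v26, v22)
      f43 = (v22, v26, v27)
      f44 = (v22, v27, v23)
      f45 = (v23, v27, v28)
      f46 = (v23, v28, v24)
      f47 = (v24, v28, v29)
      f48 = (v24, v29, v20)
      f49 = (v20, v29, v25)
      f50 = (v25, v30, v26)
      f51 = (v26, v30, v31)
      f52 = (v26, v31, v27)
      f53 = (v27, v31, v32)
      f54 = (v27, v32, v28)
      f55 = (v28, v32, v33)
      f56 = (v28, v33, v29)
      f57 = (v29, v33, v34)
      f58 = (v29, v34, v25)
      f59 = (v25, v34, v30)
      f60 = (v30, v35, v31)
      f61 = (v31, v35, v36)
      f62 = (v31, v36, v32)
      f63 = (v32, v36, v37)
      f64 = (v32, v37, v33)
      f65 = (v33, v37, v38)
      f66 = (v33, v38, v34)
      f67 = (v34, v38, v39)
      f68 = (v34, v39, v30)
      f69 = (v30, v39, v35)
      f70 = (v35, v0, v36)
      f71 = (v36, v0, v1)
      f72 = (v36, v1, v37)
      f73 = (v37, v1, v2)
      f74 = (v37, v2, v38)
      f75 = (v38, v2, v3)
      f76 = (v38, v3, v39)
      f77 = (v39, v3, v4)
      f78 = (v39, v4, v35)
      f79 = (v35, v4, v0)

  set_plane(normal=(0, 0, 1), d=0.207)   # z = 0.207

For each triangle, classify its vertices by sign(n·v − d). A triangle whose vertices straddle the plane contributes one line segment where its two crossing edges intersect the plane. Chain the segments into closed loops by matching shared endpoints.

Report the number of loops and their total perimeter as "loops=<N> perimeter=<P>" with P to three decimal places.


loops=2 perimeter=27.013

Straddling triangles (32 of 80):
  (v0,v5,v1) [--+] → (2.13341, 0.93246, 0.207)–(2.51963, 0, 0.207)  len=1.0093
  (v1,v5,v6) [+-+] → (2.13341, 0.93246, 0.207)–(1.78167, 1.78167, 0.207)  len=0.9192
  (v2,v7,v3) [++-] → (1.38801, 1.21692, 0.207)–(1.8921, 0, 0.207)  len=1.3172
  (v3,v7,v8) [-+-] → (1.38801, 1.21692, 0.207)–(1.3379, 1.3379, 0.207)  len=0.1309
  (v5,v10,v6) [--+] → (0.849206, 2.16789, 0.207)–(1.78167, 1.78167, 0.207)  len=1.0093
  (v6,v10,v11) [+-+] → (0.849206, 2.16789, 0.207)–(0, 2.51963, 0.207)  len=0.9192
  (v7,v12,v8) [++-] → (0.120978, 1.84199, 0.207)–(1.3379, 1.3379, 0.207)  len=1.3172
  (v8,v12,v13) [-+-] → (0.120978, 1.84199, 0.207)–(0, 1.8921, 0.207)  len=0.1309
  (v10,v15,v11) [--+] → (-0.93246, 2.13341, 0.207)–(0, 2.51963, 0.207)  len=1.0093
  (v11,v15,v16) [+-+] → (-0.93246, 2.13341, 0.207)–(-1.78167, 1.78167, 0.207)  len=0.9192
  (v12,v17,v13) [++-] → (-1.21692, 1.38801, 0.207)–(0, 1.8921, 0.207)  len=1.3172
  (v13,v17,v18) [-+-] → (-1.21692, 1.38801, 0.207)–(-1.3379, 1.3379, 0.207)  len=0.1309
  (v15,v20,v16) [--+] → (-2.16789, 0.849206, 0.207)–(-1.78167, 1.78167, 0.207)  len=1.0093
  (v16,v20,v21) [+-+] → (-2.16789, 0.849206, 0.207)–(-2.51963, 0, 0.207)  len=0.9192
  (v17,v22,v18) [++-] → (-1.84199, 0.120978, 0.207)–(-1.3379, 1.3379, 0.207)  len=1.3172
  (v18,v22,v23) [-+-] → (-1.84199, 0.120978, 0.207)–(-1.8921, 0, 0.207)  len=0.1309
  (v20,v25,v21) [--+] → (-2.13341, -0.93246, 0.207)–(-2.51963, 0, 0.207)  len=1.0093
  (v21,v25,v26) [+-+] → (-2.13341, -0.93246, 0.207)–(-1.78167, -1.78167, 0.207)  len=0.9192
  (v22,v27,v23) [++-] → (-1.38801, -1.21692, 0.207)–(-1.8921, 0, 0.207)  len=1.3172
  (v23,v27,v28) [-+-] → (-1.38801, -1.21692, 0.207)–(-1.3379, -1.3379, 0.207)  len=0.1309
  (v25,v30,v26) [--+] → (-0.849206, -2.16789, 0.207)–(-1.78167, -1.78167, 0.207)  len=1.0093
  (v26,v30,v31) [+-+] → (-0.849206, -2.16789, 0.207)–(0, -2.51963, 0.207)  len=0.9192
  (v27,v32,v28) [++-] → (-0.120978, -1.84199, 0.207)–(-1.3379, -1.3379, 0.207)  len=1.3172
  (v28,v32,v33) [-+-] → (-0.120978, -1.84199, 0.207)–(0, -1.8921, 0.207)  len=0.1309
  (v30,v35,v31) [--+] → (0.93246, -2.13341, 0.207)–(0, -2.51963, 0.207)  len=1.0093
  (v31,v35,v36) [+-+] → (0.93246, -2.13341, 0.207)–(1.78167, -1.78167, 0.207)  len=0.9192
  (v32,v37,v33) [++-] → (1.21692, -1.38801, 0.207)–(0, -1.8921, 0.207)  len=1.3172
  (v33,v37,v38) [-+-] → (1.21692, -1.38801, 0.207)–(1.3379, -1.3379, 0.207)  len=0.1309
  (v35,v0,v36) [--+] → (2.16789, -0.849206, 0.207)–(1.78167, -1.78167, 0.207)  len=1.0093
  (v36,v0,v1) [+-+] → (2.16789, -0.849206, 0.207)–(2.51963, 0, 0.207)  len=0.9192
  (v37,v2,v38) [++-] → (1.84199, -0.120978, 0.207)–(1.3379, -1.3379, 0.207)  len=1.3172
  (v38,v2,v3) [-+-] → (1.84199, -0.120978, 0.207)–(1.8921, 0, 0.207)  len=0.1309

Chained into 2 loop(s):
  loop 1: 16 segments, perimeter = 15.4276
  loop 2: 16 segments, perimeter = 11.5851
Total perimeter = 27.013


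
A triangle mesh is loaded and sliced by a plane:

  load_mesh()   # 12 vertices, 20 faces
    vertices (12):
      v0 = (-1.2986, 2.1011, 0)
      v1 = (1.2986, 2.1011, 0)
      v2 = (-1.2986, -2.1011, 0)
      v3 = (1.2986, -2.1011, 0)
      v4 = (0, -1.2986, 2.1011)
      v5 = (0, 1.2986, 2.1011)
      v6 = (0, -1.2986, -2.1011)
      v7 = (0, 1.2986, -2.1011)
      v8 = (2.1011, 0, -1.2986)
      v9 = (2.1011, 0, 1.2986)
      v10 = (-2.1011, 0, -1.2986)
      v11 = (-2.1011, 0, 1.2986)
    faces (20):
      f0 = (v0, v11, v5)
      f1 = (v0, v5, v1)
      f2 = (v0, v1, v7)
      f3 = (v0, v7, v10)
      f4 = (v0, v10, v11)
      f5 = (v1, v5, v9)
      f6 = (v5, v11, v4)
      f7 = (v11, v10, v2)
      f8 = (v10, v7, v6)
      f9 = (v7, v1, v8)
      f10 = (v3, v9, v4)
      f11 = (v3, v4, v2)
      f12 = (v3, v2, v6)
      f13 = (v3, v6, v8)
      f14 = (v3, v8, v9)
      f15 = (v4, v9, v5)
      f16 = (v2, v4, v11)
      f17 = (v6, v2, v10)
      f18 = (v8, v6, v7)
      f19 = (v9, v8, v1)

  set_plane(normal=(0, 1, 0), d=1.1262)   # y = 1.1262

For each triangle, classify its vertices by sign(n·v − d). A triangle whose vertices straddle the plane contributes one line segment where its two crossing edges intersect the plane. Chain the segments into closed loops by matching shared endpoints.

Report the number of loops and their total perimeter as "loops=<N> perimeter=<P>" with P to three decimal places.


loops=1 perimeter=11.479

Straddling triangles (10 of 20):
  (v0,v11,v5) [+-+] → (-1.67096, 1.1262, 0.602544)–(-0.278939, 1.1262, 1.99456)  len=1.9686
  (v0,v7,v10) [++-] → (-0.278939, 1.1262, -1.99456)–(-1.67096, 1.1262, -0.602544)  len=1.9686
  (v0,v10,v11) [+--] → (-1.67096, 1.1262, -0.602544)–(-1.67096, 1.1262, 0.602544)  len=1.2051
  (v1,v5,v9) [++-] → (0.278939, 1.1262, 1.99456)–(1.67096, 1.1262, 0.602544)  len=1.9686
  (v5,v11,v4) [+--] → (-0.278939, 1.1262, 1.99456)–(0, 1.1262, 2.1011)  len=0.2986
  (v10,v7,v6) [-+-] → (-0.278939, 1.1262, -1.99456)–(0, 1.1262, -2.1011)  len=0.2986
  (v7,v1,v8) [++-] → (1.67096, 1.1262, -0.602544)–(0.278939, 1.1262, -1.99456)  len=1.9686
  (v4,v9,v5) [--+] → (0.278939, 1.1262, 1.99456)–(0, 1.1262, 2.1011)  len=0.2986
  (v8,v6,v7) [--+] → (0, 1.1262, -2.1011)–(0.278939, 1.1262, -1.99456)  len=0.2986
  (v9,v8,v1) [--+] → (1.67096, 1.1262, -0.602544)–(1.67096, 1.1262, 0.602544)  len=1.2051

Chained into 1 loop(s):
  loop 1: 10 segments, perimeter = 11.4790
Total perimeter = 11.479


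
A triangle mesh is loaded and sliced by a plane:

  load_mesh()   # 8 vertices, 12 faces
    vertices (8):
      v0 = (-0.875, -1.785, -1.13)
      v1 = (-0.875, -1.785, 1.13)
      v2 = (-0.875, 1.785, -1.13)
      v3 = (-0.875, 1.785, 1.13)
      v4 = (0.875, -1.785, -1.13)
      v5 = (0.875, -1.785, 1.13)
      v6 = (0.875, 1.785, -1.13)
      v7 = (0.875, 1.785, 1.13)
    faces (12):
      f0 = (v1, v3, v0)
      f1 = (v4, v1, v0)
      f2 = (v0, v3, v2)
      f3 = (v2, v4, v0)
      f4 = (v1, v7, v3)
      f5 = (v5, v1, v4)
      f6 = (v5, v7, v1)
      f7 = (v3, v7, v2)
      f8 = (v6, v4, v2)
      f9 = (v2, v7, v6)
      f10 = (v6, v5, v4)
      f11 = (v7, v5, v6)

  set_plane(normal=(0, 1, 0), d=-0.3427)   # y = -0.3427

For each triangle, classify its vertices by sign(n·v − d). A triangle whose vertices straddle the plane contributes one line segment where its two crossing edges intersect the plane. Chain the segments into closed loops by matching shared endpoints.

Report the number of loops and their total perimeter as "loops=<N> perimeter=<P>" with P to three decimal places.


Straddling triangles (8 of 12):
  (v1,v3,v0) [-+-] → (-0.875, -0.3427, 1.13)–(-0.875, -0.3427, -0.216947)  len=1.3469
  (v0,v3,v2) [-++] → (-0.875, -0.3427, -0.216947)–(-0.875, -0.3427, -1.13)  len=0.9131
  (v2,v4,v0) [+--] → (0.16799, -0.3427, -1.13)–(-0.875, -0.3427, -1.13)  len=1.0430
  (v1,v7,v3) [-++] → (-0.16799, -0.3427, 1.13)–(-0.875, -0.3427, 1.13)  len=0.7070
  (v5,v7,v1) [-+-] → (0.875, -0.3427, 1.13)–(-0.16799, -0.3427, 1.13)  len=1.0430
  (v6,v4,v2) [+-+] → (0.875, -0.3427, -1.13)–(0.16799, -0.3427, -1.13)  len=0.7070
  (v6,v5,v4) [+--] → (0.875, -0.3427, 0.216947)–(0.875, -0.3427, -1.13)  len=1.3469
  (v7,v5,v6) [+-+] → (0.875, -0.3427, 1.13)–(0.875, -0.3427, 0.216947)  len=0.9131

Chained into 1 loop(s):
  loop 1: 8 segments, perimeter = 8.0200
Total perimeter = 8.020

loops=1 perimeter=8.020


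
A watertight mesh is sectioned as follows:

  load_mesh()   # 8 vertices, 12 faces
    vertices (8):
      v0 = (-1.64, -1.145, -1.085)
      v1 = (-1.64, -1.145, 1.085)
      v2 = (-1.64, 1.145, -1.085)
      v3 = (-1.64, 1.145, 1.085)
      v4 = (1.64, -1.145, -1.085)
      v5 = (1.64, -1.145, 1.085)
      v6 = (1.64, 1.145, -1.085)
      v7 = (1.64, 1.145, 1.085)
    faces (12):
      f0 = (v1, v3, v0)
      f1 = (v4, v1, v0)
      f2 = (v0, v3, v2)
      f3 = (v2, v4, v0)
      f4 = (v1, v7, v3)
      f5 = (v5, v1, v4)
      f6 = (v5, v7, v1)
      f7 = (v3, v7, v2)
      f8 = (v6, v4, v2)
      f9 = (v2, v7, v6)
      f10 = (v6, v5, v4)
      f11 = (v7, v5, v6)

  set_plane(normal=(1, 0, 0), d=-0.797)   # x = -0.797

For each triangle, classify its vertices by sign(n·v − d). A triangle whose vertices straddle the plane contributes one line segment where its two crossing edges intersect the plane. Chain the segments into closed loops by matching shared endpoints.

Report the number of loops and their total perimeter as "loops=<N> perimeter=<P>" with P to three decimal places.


Straddling triangles (8 of 12):
  (v4,v1,v0) [+--] → (-0.797, -1.145, 0.527284)–(-0.797, -1.145, -1.085)  len=1.6123
  (v2,v4,v0) [-+-] → (-0.797, 0.556442, -1.085)–(-0.797, -1.145, -1.085)  len=1.7014
  (v1,v7,v3) [-+-] → (-0.797, -0.556442, 1.085)–(-0.797, 1.145, 1.085)  len=1.7014
  (v5,v1,v4) [+-+] → (-0.797, -1.145, 1.085)–(-0.797, -1.145, 0.527284)  len=0.5577
  (v5,v7,v1) [++-] → (-0.797, -0.556442, 1.085)–(-0.797, -1.145, 1.085)  len=0.5886
  (v3,v7,v2) [-+-] → (-0.797, 1.145, 1.085)–(-0.797, 1.145, -0.527284)  len=1.6123
  (v6,v4,v2) [++-] → (-0.797, 0.556442, -1.085)–(-0.797, 1.145, -1.085)  len=0.5886
  (v2,v7,v6) [-++] → (-0.797, 1.145, -0.527284)–(-0.797, 1.145, -1.085)  len=0.5577

Chained into 1 loop(s):
  loop 1: 8 segments, perimeter = 8.9200
Total perimeter = 8.920

loops=1 perimeter=8.920


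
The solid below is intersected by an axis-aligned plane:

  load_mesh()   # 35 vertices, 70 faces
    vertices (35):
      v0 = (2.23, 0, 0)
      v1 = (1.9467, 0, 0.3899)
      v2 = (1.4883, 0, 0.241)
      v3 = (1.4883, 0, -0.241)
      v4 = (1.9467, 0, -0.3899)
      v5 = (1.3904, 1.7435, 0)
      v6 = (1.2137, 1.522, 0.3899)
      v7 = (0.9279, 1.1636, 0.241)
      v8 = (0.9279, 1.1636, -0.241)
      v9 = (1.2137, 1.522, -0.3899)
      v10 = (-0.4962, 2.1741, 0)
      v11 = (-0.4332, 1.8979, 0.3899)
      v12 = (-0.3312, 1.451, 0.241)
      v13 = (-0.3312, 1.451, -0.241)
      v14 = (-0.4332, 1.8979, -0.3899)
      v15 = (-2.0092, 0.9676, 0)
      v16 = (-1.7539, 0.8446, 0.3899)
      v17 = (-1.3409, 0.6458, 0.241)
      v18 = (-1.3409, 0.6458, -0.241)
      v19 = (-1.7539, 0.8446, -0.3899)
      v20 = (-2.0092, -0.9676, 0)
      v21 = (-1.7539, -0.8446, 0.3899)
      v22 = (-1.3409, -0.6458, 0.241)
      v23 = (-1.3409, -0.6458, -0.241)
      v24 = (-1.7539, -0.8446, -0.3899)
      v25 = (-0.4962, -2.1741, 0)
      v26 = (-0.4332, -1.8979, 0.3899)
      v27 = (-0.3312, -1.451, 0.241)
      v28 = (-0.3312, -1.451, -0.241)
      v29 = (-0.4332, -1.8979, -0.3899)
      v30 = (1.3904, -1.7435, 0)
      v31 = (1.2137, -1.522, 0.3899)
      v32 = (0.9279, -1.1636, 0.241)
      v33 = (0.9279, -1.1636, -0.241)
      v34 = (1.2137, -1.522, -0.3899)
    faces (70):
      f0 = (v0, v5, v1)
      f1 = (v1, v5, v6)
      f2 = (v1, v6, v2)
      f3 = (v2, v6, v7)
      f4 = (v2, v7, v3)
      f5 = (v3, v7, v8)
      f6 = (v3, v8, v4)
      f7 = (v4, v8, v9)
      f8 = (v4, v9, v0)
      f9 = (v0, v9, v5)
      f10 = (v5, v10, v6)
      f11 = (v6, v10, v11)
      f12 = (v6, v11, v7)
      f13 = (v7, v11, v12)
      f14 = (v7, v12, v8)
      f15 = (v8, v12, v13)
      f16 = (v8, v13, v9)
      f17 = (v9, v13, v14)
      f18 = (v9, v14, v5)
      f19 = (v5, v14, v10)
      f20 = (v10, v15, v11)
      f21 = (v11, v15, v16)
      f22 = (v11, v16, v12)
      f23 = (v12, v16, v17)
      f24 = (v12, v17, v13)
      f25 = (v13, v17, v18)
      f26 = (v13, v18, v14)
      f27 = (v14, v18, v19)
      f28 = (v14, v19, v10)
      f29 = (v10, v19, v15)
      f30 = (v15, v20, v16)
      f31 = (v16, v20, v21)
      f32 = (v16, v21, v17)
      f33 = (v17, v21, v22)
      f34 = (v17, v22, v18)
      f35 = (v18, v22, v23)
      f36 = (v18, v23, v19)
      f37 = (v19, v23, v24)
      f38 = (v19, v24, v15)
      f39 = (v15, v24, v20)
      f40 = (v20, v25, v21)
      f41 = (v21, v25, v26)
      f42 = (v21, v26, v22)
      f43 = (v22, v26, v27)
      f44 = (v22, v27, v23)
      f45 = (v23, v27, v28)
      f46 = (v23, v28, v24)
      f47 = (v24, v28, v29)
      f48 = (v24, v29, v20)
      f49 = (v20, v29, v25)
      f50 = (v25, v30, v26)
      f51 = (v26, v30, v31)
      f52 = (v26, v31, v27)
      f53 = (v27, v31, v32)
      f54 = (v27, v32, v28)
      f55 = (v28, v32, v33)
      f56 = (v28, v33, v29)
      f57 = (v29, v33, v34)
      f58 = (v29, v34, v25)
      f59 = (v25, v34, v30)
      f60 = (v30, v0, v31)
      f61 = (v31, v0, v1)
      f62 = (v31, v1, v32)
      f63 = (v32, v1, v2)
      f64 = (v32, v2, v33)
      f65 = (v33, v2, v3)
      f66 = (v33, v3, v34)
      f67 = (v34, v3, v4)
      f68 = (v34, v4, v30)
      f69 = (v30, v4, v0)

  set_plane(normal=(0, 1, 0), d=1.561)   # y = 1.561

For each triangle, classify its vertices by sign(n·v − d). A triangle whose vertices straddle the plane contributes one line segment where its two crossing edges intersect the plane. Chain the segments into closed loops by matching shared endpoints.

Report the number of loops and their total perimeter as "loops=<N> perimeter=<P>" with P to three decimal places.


Straddling triangles (16 of 70):
  (v0,v5,v1) [-+-] → (1.47828, 1.561, 0)–(1.44863, 1.561, 0.0408126)  len=0.0504
  (v1,v5,v6) [-+-] → (1.44863, 1.561, 0.0408126)–(1.24481, 1.561, 0.321249)  len=0.3467
  (v0,v9,v5) [--+] → (1.24481, 1.561, -0.321249)–(1.47828, 1.561, 0)  len=0.3971
  (v5,v10,v6) [++-] → (1.11144, 1.561, 0.366581)–(1.24481, 1.561, 0.321249)  len=0.1409
  (v6,v10,v11) [-++] → (1.11144, 1.561, 0.366581)–(1.04283, 1.561, 0.3899)  len=0.0725
  (v6,v11,v7) [-+-] → (1.04283, 1.561, 0.3899)–(0.191279, 1.561, 0.321584)  len=0.8543
  (v7,v11,v12) [-+-] → (0.191279, 1.561, 0.321584)–(-0.356306, 1.561, 0.27765)  len=0.5493
  (v9,v13,v14) [--+] → (-0.356306, 1.561, -0.27765)–(1.04283, 1.561, -0.3899)  len=1.4036
  (v9,v14,v5) [-++] → (1.04283, 1.561, -0.3899)–(1.24481, 1.561, -0.321249)  len=0.2133
  (v10,v15,v11) [+-+] → (-1.26505, 1.561, 0)–(-1.00393, 1.561, 0.248701)  len=0.3606
  (v11,v15,v16) [+--] → (-1.00393, 1.561, 0.248701)–(-0.855628, 1.561, 0.3899)  len=0.2048
  (v11,v16,v12) [+--] → (-0.855628, 1.561, 0.3899)–(-0.356306, 1.561, 0.27765)  len=0.5118
  (v13,v18,v14) [--+] → (-0.677433, 1.561, -0.349836)–(-0.356306, 1.561, -0.27765)  len=0.3291
  (v14,v18,v19) [+--] → (-0.677433, 1.561, -0.349836)–(-0.855628, 1.561, -0.3899)  len=0.1826
  (v14,v19,v10) [+-+] → (-0.855628, 1.561, -0.3899)–(-1.07619, 1.561, -0.179803)  len=0.3046
  (v10,v19,v15) [+--] → (-1.07619, 1.561, -0.179803)–(-1.26505, 1.561, 0)  len=0.2608

Chained into 1 loop(s):
  loop 1: 16 segments, perimeter = 6.1825
Total perimeter = 6.182

loops=1 perimeter=6.182


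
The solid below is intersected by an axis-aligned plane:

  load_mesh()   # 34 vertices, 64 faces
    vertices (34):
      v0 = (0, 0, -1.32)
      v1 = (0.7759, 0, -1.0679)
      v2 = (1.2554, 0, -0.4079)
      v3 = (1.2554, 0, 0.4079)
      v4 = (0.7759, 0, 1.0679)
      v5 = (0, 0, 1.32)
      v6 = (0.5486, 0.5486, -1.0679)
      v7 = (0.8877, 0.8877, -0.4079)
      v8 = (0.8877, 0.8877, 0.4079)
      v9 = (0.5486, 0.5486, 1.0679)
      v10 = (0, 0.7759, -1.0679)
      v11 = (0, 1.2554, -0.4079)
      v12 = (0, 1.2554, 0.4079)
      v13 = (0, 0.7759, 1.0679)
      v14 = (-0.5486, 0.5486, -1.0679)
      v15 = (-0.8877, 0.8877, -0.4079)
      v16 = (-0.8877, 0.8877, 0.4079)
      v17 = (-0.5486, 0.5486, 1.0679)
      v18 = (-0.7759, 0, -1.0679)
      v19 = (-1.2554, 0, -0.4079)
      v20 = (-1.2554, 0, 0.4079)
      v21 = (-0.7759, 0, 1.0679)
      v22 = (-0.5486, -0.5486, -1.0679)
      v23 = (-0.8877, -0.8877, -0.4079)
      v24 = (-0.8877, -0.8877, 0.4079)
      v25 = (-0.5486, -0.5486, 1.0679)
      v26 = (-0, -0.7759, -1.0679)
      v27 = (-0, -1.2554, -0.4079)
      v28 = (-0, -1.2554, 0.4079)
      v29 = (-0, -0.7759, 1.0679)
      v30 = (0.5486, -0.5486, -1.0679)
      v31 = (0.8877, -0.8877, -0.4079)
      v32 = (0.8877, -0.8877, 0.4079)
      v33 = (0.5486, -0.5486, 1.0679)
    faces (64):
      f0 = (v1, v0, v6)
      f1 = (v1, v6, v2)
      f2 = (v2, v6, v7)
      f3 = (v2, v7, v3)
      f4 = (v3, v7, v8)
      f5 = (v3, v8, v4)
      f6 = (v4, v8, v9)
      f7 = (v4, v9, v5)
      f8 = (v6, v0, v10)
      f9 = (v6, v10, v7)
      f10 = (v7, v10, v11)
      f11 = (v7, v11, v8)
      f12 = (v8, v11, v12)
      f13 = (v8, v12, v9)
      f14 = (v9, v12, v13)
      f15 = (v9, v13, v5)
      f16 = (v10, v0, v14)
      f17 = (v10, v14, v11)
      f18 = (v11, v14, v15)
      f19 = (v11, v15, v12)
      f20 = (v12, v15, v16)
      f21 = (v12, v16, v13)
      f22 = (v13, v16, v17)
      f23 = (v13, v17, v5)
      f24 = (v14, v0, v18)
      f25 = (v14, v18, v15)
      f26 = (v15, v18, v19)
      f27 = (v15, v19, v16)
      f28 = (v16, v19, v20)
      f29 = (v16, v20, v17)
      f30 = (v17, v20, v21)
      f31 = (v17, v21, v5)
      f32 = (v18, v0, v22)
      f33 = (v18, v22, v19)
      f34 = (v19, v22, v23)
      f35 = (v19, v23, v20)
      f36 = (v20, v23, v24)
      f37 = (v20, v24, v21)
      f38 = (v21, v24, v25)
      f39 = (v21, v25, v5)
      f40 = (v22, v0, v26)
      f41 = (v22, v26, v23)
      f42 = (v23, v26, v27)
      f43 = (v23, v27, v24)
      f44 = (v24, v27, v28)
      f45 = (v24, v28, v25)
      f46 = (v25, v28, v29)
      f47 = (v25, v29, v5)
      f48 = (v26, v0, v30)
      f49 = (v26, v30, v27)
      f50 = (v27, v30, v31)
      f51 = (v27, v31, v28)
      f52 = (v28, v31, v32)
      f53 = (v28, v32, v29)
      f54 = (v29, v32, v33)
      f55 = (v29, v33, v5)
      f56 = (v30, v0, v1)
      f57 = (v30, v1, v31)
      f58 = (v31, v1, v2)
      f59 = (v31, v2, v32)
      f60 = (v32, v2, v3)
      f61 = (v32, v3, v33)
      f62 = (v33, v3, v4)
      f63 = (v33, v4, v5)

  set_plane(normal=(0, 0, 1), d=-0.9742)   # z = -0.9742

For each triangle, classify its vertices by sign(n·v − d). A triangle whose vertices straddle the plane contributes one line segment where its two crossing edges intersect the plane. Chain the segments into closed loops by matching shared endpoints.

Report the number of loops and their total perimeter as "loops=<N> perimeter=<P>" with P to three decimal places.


Straddling triangles (16 of 64):
  (v1,v6,v2) [--+] → (0.648944, 0.470715, -0.9742)–(0.843974, 0, -0.9742)  len=0.5095
  (v2,v6,v7) [+-+] → (0.648944, 0.470715, -0.9742)–(0.596742, 0.596742, -0.9742)  len=0.1364
  (v6,v10,v7) [--+] → (0.126027, 0.791772, -0.9742)–(0.596742, 0.596742, -0.9742)  len=0.5095
  (v7,v10,v11) [+-+] → (0.126027, 0.791772, -0.9742)–(0, 0.843974, -0.9742)  len=0.1364
  (v10,v14,v11) [--+] → (-0.470715, 0.648944, -0.9742)–(0, 0.843974, -0.9742)  len=0.5095
  (v11,v14,v15) [+-+] → (-0.470715, 0.648944, -0.9742)–(-0.596742, 0.596742, -0.9742)  len=0.1364
  (v14,v18,v15) [--+] → (-0.791772, 0.126027, -0.9742)–(-0.596742, 0.596742, -0.9742)  len=0.5095
  (v15,v18,v19) [+-+] → (-0.791772, 0.126027, -0.9742)–(-0.843974, 0, -0.9742)  len=0.1364
  (v18,v22,v19) [--+] → (-0.648944, -0.470715, -0.9742)–(-0.843974, 0, -0.9742)  len=0.5095
  (v19,v22,v23) [+-+] → (-0.648944, -0.470715, -0.9742)–(-0.596742, -0.596742, -0.9742)  len=0.1364
  (v22,v26,v23) [--+] → (-0.126027, -0.791772, -0.9742)–(-0.596742, -0.596742, -0.9742)  len=0.5095
  (v23,v26,v27) [+-+] → (-0.126027, -0.791772, -0.9742)–(0, -0.843974, -0.9742)  len=0.1364
  (v26,v30,v27) [--+] → (0.470715, -0.648944, -0.9742)–(0, -0.843974, -0.9742)  len=0.5095
  (v27,v30,v31) [+-+] → (0.470715, -0.648944, -0.9742)–(0.596742, -0.596742, -0.9742)  len=0.1364
  (v30,v1,v31) [--+] → (0.791772, -0.126027, -0.9742)–(0.596742, -0.596742, -0.9742)  len=0.5095
  (v31,v1,v2) [+-+] → (0.791772, -0.126027, -0.9742)–(0.843974, 0, -0.9742)  len=0.1364

Chained into 1 loop(s):
  loop 1: 16 segments, perimeter = 5.1674
Total perimeter = 5.167

loops=1 perimeter=5.167


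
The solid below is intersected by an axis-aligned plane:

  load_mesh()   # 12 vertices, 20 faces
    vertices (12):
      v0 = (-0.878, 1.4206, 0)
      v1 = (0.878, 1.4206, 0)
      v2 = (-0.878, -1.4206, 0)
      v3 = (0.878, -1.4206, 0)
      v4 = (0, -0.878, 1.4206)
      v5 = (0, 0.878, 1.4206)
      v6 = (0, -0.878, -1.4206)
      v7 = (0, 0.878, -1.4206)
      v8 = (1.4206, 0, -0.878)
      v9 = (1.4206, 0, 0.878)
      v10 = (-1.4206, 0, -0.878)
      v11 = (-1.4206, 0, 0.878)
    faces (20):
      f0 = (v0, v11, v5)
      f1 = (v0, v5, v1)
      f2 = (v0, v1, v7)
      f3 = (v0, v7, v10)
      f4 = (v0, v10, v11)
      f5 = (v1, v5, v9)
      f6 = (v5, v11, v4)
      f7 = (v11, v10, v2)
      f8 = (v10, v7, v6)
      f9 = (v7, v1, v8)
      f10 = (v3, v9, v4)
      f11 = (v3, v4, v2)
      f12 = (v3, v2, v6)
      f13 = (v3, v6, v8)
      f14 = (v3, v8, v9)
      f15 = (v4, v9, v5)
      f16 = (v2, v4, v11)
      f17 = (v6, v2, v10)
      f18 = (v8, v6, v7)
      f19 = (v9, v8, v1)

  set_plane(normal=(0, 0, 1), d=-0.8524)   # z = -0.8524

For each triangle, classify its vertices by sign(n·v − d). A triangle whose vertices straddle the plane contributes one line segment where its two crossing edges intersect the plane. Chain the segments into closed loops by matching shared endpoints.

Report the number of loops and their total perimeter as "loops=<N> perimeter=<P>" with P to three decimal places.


Straddling triangles (10 of 20):
  (v0,v1,v7) [++-] → (0.351175, 1.09502, -0.8524)–(-0.351175, 1.09502, -0.8524)  len=0.7024
  (v0,v7,v10) [+--] → (-0.351175, 1.09502, -0.8524)–(-1.40478, 0.0414207, -0.8524)  len=1.4900
  (v0,v10,v11) [+-+] → (-1.40478, 0.0414207, -0.8524)–(-1.4206, 0, -0.8524)  len=0.0443
  (v11,v10,v2) [+-+] → (-1.4206, 0, -0.8524)–(-1.40478, -0.0414207, -0.8524)  len=0.0443
  (v7,v1,v8) [-+-] → (0.351175, 1.09502, -0.8524)–(1.40478, 0.0414207, -0.8524)  len=1.4900
  (v3,v2,v6) [++-] → (-0.351175, -1.09502, -0.8524)–(0.351175, -1.09502, -0.8524)  len=0.7024
  (v3,v6,v8) [+--] → (0.351175, -1.09502, -0.8524)–(1.40478, -0.0414207, -0.8524)  len=1.4900
  (v3,v8,v9) [+-+] → (1.40478, -0.0414207, -0.8524)–(1.4206, 0, -0.8524)  len=0.0443
  (v6,v2,v10) [-+-] → (-0.351175, -1.09502, -0.8524)–(-1.40478, -0.0414207, -0.8524)  len=1.4900
  (v9,v8,v1) [+-+] → (1.4206, 0, -0.8524)–(1.40478, 0.0414207, -0.8524)  len=0.0443

Chained into 1 loop(s):
  loop 1: 10 segments, perimeter = 7.5421
Total perimeter = 7.542

loops=1 perimeter=7.542


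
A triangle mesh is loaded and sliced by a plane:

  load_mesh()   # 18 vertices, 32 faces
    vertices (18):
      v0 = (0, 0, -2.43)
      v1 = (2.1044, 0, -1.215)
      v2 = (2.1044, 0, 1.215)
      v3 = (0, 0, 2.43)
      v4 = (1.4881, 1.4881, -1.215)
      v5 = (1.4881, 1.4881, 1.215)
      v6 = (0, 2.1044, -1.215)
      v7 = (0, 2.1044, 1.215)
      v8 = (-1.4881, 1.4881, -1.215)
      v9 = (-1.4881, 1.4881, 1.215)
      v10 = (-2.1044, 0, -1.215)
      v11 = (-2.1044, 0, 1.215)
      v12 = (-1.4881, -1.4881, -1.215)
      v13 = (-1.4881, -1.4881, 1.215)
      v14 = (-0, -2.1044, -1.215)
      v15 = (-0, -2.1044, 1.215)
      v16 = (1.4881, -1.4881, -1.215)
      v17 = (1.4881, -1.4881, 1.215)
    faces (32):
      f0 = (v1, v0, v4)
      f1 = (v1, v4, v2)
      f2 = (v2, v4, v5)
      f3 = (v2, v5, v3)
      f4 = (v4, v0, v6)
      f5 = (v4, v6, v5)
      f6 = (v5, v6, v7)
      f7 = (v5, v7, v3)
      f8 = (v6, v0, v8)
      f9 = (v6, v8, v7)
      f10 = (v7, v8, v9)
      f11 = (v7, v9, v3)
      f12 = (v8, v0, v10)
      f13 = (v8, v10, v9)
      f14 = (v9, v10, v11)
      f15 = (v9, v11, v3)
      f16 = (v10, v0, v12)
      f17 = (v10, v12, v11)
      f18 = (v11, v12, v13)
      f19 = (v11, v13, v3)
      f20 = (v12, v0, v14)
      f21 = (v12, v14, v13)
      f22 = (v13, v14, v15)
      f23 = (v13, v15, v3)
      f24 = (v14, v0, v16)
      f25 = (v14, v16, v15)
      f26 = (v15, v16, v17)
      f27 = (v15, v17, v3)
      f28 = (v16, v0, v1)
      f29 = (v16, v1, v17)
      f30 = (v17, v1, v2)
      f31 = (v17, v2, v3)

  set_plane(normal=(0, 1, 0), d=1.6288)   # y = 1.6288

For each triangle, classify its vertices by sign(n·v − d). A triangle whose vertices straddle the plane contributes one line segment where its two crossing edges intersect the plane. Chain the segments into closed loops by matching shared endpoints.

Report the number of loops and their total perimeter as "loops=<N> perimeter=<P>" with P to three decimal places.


Straddling triangles (8 of 32):
  (v4,v0,v6) [--+] → (0, 1.6288, -1.48959)–(1.14837, 1.6288, -1.215)  len=1.1807
  (v4,v6,v5) [-+-] → (1.14837, 1.6288, -1.215)–(1.14837, 1.6288, 0.660236)  len=1.8752
  (v5,v6,v7) [-++] → (1.14837, 1.6288, 0.660236)–(1.14837, 1.6288, 1.215)  len=0.5548
  (v5,v7,v3) [-+-] → (1.14837, 1.6288, 1.215)–(0, 1.6288, 1.48959)  len=1.1807
  (v6,v0,v8) [+--] → (0, 1.6288, -1.48959)–(-1.14837, 1.6288, -1.215)  len=1.1807
  (v6,v8,v7) [+-+] → (-1.14837, 1.6288, -1.215)–(-1.14837, 1.6288, -0.660236)  len=0.5548
  (v7,v8,v9) [+--] → (-1.14837, 1.6288, -0.660236)–(-1.14837, 1.6288, 1.215)  len=1.8752
  (v7,v9,v3) [+--] → (-1.14837, 1.6288, 1.215)–(0, 1.6288, 1.48959)  len=1.1807

Chained into 1 loop(s):
  loop 1: 8 segments, perimeter = 9.5830
Total perimeter = 9.583

loops=1 perimeter=9.583


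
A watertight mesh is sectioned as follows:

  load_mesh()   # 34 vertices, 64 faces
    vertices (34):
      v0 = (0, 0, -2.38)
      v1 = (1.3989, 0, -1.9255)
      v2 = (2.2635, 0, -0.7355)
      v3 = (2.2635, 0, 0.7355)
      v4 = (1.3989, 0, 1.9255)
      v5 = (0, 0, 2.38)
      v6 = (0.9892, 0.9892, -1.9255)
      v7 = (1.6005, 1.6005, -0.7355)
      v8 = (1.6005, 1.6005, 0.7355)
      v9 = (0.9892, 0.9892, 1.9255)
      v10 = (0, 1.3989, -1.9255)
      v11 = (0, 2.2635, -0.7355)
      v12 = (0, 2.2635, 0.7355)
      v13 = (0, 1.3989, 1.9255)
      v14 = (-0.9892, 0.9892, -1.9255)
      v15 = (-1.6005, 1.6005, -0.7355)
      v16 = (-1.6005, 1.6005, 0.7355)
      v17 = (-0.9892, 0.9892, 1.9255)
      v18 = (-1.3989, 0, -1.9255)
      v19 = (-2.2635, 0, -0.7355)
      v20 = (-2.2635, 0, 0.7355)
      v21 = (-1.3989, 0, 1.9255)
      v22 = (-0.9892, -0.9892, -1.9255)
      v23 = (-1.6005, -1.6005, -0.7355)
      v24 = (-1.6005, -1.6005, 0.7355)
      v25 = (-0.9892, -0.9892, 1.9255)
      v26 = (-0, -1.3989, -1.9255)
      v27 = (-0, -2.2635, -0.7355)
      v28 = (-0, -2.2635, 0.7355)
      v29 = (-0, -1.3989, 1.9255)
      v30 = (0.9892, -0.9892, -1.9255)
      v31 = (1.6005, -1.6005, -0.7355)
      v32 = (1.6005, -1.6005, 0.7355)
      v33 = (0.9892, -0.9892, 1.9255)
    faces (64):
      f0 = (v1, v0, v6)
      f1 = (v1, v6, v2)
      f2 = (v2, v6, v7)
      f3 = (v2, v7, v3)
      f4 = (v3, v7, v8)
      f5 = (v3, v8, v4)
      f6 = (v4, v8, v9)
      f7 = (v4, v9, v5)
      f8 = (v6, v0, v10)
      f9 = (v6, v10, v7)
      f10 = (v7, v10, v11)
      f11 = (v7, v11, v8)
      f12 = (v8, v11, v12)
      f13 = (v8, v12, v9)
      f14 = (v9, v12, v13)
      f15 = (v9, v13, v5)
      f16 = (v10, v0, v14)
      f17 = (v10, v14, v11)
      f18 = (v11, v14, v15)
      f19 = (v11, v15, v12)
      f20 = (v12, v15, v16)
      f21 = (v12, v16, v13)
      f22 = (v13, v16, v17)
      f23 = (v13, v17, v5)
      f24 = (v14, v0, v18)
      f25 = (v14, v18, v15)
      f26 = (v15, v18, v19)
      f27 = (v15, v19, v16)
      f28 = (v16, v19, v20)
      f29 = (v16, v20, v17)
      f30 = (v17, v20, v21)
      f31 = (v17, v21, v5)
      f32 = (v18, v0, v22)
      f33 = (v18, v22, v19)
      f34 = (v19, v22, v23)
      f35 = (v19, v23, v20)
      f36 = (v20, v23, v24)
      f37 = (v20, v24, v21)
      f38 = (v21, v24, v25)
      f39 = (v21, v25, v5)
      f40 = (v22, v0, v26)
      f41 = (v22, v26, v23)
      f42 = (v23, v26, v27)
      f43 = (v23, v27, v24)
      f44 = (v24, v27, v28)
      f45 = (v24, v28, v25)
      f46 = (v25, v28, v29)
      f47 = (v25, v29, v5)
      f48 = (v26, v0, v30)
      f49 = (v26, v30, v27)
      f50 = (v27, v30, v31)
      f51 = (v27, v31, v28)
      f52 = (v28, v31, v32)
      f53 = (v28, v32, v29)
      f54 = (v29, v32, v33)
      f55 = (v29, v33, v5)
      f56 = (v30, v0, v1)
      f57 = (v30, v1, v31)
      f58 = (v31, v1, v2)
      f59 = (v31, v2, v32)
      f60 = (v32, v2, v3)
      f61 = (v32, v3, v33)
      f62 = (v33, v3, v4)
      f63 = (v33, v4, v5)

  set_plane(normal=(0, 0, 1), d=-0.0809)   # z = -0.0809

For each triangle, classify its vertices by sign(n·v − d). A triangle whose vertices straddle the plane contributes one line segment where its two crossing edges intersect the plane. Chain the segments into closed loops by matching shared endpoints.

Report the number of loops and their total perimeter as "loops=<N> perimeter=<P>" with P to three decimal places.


Straddling triangles (16 of 64):
  (v2,v7,v3) [--+] → (1.89554, 0.888272, -0.0809)–(2.2635, 0, -0.0809)  len=0.9615
  (v3,v7,v8) [+-+] → (1.89554, 0.888272, -0.0809)–(1.6005, 1.6005, -0.0809)  len=0.7709
  (v7,v11,v8) [--+] → (0.712228, 1.96846, -0.0809)–(1.6005, 1.6005, -0.0809)  len=0.9615
  (v8,v11,v12) [+-+] → (0.712228, 1.96846, -0.0809)–(0, 2.2635, -0.0809)  len=0.7709
  (v11,v15,v12) [--+] → (-0.888272, 1.89554, -0.0809)–(0, 2.2635, -0.0809)  len=0.9615
  (v12,v15,v16) [+-+] → (-0.888272, 1.89554, -0.0809)–(-1.6005, 1.6005, -0.0809)  len=0.7709
  (v15,v19,v16) [--+] → (-1.96846, 0.712228, -0.0809)–(-1.6005, 1.6005, -0.0809)  len=0.9615
  (v16,v19,v20) [+-+] → (-1.96846, 0.712228, -0.0809)–(-2.2635, 0, -0.0809)  len=0.7709
  (v19,v23,v20) [--+] → (-1.89554, -0.888272, -0.0809)–(-2.2635, 0, -0.0809)  len=0.9615
  (v20,v23,v24) [+-+] → (-1.89554, -0.888272, -0.0809)–(-1.6005, -1.6005, -0.0809)  len=0.7709
  (v23,v27,v24) [--+] → (-0.712228, -1.96846, -0.0809)–(-1.6005, -1.6005, -0.0809)  len=0.9615
  (v24,v27,v28) [+-+] → (-0.712228, -1.96846, -0.0809)–(0, -2.2635, -0.0809)  len=0.7709
  (v27,v31,v28) [--+] → (0.888272, -1.89554, -0.0809)–(0, -2.2635, -0.0809)  len=0.9615
  (v28,v31,v32) [+-+] → (0.888272, -1.89554, -0.0809)–(1.6005, -1.6005, -0.0809)  len=0.7709
  (v31,v2,v32) [--+] → (1.96846, -0.712228, -0.0809)–(1.6005, -1.6005, -0.0809)  len=0.9615
  (v32,v2,v3) [+-+] → (1.96846, -0.712228, -0.0809)–(2.2635, 0, -0.0809)  len=0.7709

Chained into 1 loop(s):
  loop 1: 16 segments, perimeter = 13.8591
Total perimeter = 13.859

loops=1 perimeter=13.859
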